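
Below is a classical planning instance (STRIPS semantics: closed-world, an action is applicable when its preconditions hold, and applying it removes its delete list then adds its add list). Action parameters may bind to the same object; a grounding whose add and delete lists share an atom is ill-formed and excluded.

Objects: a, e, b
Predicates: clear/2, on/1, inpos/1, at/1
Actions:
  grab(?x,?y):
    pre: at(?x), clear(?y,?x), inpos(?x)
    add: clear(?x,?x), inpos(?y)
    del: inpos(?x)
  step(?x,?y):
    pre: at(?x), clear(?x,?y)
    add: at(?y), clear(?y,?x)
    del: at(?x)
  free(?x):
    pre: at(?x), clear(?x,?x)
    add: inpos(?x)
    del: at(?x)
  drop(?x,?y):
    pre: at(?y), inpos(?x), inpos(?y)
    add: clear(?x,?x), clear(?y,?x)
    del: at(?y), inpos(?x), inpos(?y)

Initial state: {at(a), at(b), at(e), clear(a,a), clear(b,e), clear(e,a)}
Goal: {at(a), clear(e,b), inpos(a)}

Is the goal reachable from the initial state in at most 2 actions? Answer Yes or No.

No

1. step(b,e)  →  {at(a), at(e), clear(a,a), clear(b,e), clear(e,a), clear(e,b)}
2. free(a)  →  {at(e), clear(a,a), clear(b,e), clear(e,a), clear(e,b), inpos(a)}
3. step(e,a)  →  {at(a), clear(a,a), clear(a,e), clear(b,e), clear(e,a), clear(e,b), inpos(a)}
optimal plan length = 3; 3 > 2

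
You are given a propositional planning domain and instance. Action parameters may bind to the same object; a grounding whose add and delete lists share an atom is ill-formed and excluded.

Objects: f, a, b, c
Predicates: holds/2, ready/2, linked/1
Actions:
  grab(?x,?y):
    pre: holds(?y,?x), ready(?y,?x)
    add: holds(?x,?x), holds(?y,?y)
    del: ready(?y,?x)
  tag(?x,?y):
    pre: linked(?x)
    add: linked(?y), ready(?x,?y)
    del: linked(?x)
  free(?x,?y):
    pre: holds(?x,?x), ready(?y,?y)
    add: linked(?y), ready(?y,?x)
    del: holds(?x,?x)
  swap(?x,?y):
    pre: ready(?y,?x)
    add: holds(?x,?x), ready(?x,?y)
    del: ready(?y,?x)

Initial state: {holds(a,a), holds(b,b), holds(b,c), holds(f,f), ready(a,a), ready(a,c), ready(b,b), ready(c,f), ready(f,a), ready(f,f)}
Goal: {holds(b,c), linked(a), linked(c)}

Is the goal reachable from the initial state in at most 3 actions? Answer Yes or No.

1. free(f,f)  →  {holds(a,a), holds(b,b), holds(b,c), linked(f), ready(a,a), ready(a,c), ready(b,b), ready(c,f), ready(f,a), ready(f,f)}
2. tag(f,c)  →  {holds(a,a), holds(b,b), holds(b,c), linked(c), ready(a,a), ready(a,c), ready(b,b), ready(c,f), ready(f,a), ready(f,c), ready(f,f)}
3. free(a,a)  →  {holds(b,b), holds(b,c), linked(a), linked(c), ready(a,a), ready(a,c), ready(b,b), ready(c,f), ready(f,a), ready(f,c), ready(f,f)}
optimal plan length = 3; 3 ≤ 3

Yes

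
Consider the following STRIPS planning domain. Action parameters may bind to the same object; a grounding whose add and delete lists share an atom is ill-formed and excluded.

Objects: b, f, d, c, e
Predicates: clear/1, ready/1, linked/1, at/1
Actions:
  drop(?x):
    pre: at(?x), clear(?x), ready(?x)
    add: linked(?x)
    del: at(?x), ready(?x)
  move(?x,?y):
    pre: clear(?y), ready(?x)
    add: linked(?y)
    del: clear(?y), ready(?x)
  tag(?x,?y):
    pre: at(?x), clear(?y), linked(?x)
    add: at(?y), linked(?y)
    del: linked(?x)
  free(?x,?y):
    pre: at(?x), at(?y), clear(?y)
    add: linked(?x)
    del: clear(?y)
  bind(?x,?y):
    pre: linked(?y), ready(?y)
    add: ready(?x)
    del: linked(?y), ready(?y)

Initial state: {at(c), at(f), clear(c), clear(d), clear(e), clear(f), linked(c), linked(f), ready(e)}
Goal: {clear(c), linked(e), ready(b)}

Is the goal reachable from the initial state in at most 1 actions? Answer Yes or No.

No

1. tag(f,e)  →  {at(c), at(e), at(f), clear(c), clear(d), clear(e), clear(f), linked(c), linked(e), ready(e)}
2. bind(b,e)  →  {at(c), at(e), at(f), clear(c), clear(d), clear(e), clear(f), linked(c), ready(b)}
3. tag(c,e)  →  {at(c), at(e), at(f), clear(c), clear(d), clear(e), clear(f), linked(e), ready(b)}
optimal plan length = 3; 3 > 1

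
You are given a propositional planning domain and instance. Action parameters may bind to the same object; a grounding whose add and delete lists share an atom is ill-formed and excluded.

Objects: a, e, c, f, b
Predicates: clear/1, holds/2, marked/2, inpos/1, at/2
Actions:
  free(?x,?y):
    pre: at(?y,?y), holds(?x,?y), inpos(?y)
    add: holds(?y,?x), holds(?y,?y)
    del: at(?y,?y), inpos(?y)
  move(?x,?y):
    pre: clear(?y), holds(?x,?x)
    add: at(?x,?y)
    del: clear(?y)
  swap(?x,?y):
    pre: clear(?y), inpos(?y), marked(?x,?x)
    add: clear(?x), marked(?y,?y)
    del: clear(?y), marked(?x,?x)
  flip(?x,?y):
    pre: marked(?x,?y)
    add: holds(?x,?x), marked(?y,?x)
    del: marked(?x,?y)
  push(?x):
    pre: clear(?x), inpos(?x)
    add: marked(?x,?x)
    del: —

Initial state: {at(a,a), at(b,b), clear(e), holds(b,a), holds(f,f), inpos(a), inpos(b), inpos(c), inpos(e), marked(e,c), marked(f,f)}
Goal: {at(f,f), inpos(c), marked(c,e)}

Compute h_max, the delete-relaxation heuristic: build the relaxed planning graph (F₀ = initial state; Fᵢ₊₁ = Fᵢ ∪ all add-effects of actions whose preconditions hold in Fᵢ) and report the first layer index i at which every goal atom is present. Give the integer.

2

F0 = init (11 atoms)
F1 = F0 ∪ {at(f,e), clear(f), holds(a,a), holds(a,b), holds(e,e), marked(c,e), marked(e,e)}  (18 atoms)
F2 = F1 ∪ {at(a,e), at(a,f), at(e,e), at(e,f), at(f,f), holds(b,b), holds(c,c)}  (25 atoms)
goal ⊆ F2  ⇒  h_max = 2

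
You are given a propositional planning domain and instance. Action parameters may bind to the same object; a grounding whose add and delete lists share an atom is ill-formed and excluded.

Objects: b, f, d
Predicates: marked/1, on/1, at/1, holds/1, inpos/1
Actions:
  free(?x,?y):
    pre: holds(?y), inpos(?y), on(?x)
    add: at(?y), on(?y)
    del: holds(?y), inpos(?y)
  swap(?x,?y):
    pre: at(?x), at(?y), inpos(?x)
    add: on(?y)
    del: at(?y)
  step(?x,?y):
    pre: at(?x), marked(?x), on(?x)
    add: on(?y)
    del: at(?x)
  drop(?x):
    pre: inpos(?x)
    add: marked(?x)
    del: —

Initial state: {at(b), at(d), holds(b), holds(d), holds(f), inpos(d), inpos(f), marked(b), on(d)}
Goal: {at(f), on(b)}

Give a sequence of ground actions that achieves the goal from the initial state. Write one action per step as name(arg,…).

1. free(d,f)  →  {at(b), at(d), at(f), holds(b), holds(d), inpos(d), marked(b), on(d), on(f)}
2. swap(d,b)  →  {at(d), at(f), holds(b), holds(d), inpos(d), marked(b), on(b), on(d), on(f)}

free(d,f); swap(d,b)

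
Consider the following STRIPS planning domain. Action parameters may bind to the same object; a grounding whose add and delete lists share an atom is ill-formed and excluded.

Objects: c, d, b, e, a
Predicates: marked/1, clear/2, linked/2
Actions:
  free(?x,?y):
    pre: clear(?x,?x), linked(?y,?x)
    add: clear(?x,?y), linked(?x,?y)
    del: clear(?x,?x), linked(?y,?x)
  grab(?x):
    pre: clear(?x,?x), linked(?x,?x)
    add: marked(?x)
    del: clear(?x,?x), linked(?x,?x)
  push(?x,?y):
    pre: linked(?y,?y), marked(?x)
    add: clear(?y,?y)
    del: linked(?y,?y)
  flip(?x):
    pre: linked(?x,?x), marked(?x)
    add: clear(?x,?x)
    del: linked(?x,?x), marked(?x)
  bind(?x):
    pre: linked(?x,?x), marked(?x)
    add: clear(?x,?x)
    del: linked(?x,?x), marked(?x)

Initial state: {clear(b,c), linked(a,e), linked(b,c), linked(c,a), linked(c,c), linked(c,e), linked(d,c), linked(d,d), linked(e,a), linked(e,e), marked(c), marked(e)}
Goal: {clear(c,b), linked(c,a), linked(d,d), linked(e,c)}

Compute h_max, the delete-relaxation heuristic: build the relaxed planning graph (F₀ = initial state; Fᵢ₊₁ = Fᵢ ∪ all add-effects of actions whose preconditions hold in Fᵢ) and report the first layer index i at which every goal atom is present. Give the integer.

2

F0 = init (12 atoms)
F1 = F0 ∪ {clear(c,c), clear(d,d), clear(e,e)}  (15 atoms)
F2 = F1 ∪ {clear(c,b), clear(c,d), clear(e,a), clear(e,c), linked(c,b), linked(c,d), linked(e,c), marked(d)}  (23 atoms)
goal ⊆ F2  ⇒  h_max = 2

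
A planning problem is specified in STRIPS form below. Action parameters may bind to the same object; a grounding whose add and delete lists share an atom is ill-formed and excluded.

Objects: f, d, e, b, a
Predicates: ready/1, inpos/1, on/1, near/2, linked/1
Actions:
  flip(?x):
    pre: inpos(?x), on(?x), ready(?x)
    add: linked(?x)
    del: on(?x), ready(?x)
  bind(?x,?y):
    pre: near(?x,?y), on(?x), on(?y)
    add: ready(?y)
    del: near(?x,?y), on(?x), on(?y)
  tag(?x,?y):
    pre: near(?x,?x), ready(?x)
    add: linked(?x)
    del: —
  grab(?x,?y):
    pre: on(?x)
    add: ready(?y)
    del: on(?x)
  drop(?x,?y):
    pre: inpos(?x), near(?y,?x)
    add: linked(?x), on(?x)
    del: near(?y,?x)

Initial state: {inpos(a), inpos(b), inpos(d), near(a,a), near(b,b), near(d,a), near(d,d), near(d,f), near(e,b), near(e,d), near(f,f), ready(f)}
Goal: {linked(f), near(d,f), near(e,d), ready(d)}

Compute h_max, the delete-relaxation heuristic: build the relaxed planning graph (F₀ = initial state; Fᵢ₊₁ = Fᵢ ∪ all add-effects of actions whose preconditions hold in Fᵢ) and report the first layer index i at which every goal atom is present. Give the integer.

2

F0 = init (12 atoms)
F1 = F0 ∪ {linked(a), linked(b), linked(d), linked(f), on(a), on(b), on(d)}  (19 atoms)
F2 = F1 ∪ {ready(a), ready(b), ready(d), ready(e)}  (23 atoms)
goal ⊆ F2  ⇒  h_max = 2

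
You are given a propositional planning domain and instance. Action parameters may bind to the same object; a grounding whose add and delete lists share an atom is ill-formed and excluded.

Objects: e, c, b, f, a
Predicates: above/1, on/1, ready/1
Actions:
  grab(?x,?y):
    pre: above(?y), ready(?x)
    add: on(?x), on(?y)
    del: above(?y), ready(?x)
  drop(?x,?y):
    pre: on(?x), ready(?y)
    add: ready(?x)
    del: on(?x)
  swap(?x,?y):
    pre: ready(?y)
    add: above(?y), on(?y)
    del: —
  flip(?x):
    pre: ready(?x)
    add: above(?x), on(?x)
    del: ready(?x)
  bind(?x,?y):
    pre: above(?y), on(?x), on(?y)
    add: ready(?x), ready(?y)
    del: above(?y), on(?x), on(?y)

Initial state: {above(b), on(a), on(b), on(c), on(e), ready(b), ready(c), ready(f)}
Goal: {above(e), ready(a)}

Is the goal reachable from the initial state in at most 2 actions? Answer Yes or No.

1. drop(e,c)  →  {above(b), on(a), on(b), on(c), ready(b), ready(c), ready(e), ready(f)}
2. drop(a,e)  →  {above(b), on(b), on(c), ready(a), ready(b), ready(c), ready(e), ready(f)}
3. swap(e,e)  →  {above(b), above(e), on(b), on(c), on(e), ready(a), ready(b), ready(c), ready(e), ready(f)}
optimal plan length = 3; 3 > 2

No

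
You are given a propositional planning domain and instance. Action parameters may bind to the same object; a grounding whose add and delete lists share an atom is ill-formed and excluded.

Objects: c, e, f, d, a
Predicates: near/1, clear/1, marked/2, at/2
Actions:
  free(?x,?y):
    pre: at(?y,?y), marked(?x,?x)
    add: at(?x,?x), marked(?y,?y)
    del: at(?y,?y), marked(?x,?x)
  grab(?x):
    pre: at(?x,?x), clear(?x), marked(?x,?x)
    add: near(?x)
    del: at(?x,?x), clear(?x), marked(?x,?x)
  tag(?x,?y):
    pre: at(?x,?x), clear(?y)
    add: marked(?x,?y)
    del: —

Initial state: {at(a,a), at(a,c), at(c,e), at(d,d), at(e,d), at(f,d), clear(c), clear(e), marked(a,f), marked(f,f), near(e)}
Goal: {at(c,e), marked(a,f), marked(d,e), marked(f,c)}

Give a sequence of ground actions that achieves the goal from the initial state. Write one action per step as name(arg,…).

free(f,a); tag(f,c); tag(d,e)

1. free(f,a)  →  {at(a,c), at(c,e), at(d,d), at(e,d), at(f,d), at(f,f), clear(c), clear(e), marked(a,a), marked(a,f), near(e)}
2. tag(f,c)  →  {at(a,c), at(c,e), at(d,d), at(e,d), at(f,d), at(f,f), clear(c), clear(e), marked(a,a), marked(a,f), marked(f,c), near(e)}
3. tag(d,e)  →  {at(a,c), at(c,e), at(d,d), at(e,d), at(f,d), at(f,f), clear(c), clear(e), marked(a,a), marked(a,f), marked(d,e), marked(f,c), near(e)}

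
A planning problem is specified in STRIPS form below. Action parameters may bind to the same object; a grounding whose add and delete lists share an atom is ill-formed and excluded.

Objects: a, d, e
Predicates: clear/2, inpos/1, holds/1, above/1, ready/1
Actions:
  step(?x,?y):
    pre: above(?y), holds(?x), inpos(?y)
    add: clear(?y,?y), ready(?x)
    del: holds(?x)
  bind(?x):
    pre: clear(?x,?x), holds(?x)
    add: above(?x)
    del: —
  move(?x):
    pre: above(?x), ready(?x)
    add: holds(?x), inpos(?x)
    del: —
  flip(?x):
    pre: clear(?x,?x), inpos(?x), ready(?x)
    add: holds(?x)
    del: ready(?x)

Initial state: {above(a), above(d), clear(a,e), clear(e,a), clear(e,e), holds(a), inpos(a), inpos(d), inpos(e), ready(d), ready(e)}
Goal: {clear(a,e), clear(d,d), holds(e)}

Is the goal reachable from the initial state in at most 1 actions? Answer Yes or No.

1. step(a,d)  →  {above(a), above(d), clear(a,e), clear(d,d), clear(e,a), clear(e,e), inpos(a), inpos(d), inpos(e), ready(a), ready(d), ready(e)}
2. flip(e)  →  {above(a), above(d), clear(a,e), clear(d,d), clear(e,a), clear(e,e), holds(e), inpos(a), inpos(d), inpos(e), ready(a), ready(d)}
optimal plan length = 2; 2 > 1

No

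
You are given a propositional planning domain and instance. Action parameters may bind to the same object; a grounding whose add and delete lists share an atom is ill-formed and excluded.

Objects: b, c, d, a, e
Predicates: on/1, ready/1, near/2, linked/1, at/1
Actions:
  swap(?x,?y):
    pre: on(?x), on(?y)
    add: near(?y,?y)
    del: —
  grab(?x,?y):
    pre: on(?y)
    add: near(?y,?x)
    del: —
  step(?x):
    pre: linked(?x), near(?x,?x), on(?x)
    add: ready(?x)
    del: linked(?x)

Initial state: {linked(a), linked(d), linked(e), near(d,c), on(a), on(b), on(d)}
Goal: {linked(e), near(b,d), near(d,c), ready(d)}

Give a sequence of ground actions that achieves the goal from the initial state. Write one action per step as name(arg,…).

swap(b,d); grab(d,b); step(d)

1. swap(b,d)  →  {linked(a), linked(d), linked(e), near(d,c), near(d,d), on(a), on(b), on(d)}
2. grab(d,b)  →  {linked(a), linked(d), linked(e), near(b,d), near(d,c), near(d,d), on(a), on(b), on(d)}
3. step(d)  →  {linked(a), linked(e), near(b,d), near(d,c), near(d,d), on(a), on(b), on(d), ready(d)}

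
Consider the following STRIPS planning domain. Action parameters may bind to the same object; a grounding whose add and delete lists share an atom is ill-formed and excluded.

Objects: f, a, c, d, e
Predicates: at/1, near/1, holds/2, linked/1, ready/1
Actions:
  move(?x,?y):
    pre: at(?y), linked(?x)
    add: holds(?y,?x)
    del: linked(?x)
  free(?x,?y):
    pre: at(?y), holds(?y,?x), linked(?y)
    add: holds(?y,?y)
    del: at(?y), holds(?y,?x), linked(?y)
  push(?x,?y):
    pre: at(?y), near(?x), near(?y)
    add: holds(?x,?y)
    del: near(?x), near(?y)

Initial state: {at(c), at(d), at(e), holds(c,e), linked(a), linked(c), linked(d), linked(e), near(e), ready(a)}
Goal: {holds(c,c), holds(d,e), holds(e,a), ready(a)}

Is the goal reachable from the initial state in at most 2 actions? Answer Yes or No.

No

1. move(a,e)  →  {at(c), at(d), at(e), holds(c,e), holds(e,a), linked(c), linked(d), linked(e), near(e), ready(a)}
2. move(c,c)  →  {at(c), at(d), at(e), holds(c,c), holds(c,e), holds(e,a), linked(d), linked(e), near(e), ready(a)}
3. move(e,d)  →  {at(c), at(d), at(e), holds(c,c), holds(c,e), holds(d,e), holds(e,a), linked(d), near(e), ready(a)}
optimal plan length = 3; 3 > 2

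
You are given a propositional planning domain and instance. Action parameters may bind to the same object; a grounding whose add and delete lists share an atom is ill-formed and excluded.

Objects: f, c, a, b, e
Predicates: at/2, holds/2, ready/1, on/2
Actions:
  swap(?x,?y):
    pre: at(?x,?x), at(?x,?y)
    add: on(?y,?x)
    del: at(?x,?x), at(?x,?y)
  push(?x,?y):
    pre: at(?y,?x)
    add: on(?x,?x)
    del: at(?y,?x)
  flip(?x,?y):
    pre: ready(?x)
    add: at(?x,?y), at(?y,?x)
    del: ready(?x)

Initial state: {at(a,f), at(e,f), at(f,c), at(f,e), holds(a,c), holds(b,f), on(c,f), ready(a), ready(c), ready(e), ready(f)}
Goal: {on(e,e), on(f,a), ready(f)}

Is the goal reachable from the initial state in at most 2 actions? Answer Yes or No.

No

1. push(e,f)  →  {at(a,f), at(e,f), at(f,c), holds(a,c), holds(b,f), on(c,f), on(e,e), ready(a), ready(c), ready(e), ready(f)}
2. flip(a,a)  →  {at(a,a), at(a,f), at(e,f), at(f,c), holds(a,c), holds(b,f), on(c,f), on(e,e), ready(c), ready(e), ready(f)}
3. swap(a,f)  →  {at(e,f), at(f,c), holds(a,c), holds(b,f), on(c,f), on(e,e), on(f,a), ready(c), ready(e), ready(f)}
optimal plan length = 3; 3 > 2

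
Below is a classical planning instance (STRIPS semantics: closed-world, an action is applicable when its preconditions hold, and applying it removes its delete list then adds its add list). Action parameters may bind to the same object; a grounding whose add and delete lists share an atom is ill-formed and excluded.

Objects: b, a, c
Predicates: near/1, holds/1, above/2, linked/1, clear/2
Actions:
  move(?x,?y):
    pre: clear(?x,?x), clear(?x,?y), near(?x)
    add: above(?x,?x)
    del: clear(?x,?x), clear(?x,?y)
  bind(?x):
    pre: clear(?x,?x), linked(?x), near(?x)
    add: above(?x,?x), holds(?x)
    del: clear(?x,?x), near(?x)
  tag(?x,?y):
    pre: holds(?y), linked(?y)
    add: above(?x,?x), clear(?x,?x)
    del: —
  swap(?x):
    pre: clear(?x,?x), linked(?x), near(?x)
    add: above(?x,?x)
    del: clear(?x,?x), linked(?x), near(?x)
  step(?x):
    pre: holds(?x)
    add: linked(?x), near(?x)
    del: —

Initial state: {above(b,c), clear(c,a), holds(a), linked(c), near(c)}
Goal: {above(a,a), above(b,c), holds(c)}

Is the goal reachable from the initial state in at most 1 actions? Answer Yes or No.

1. step(a)  →  {above(b,c), clear(c,a), holds(a), linked(a), linked(c), near(a), near(c)}
2. tag(a,a)  →  {above(a,a), above(b,c), clear(a,a), clear(c,a), holds(a), linked(a), linked(c), near(a), near(c)}
3. tag(c,a)  →  {above(a,a), above(b,c), above(c,c), clear(a,a), clear(c,a), clear(c,c), holds(a), linked(a), linked(c), near(a), near(c)}
4. bind(c)  →  {above(a,a), above(b,c), above(c,c), clear(a,a), clear(c,a), holds(a), holds(c), linked(a), linked(c), near(a)}
optimal plan length = 4; 4 > 1

No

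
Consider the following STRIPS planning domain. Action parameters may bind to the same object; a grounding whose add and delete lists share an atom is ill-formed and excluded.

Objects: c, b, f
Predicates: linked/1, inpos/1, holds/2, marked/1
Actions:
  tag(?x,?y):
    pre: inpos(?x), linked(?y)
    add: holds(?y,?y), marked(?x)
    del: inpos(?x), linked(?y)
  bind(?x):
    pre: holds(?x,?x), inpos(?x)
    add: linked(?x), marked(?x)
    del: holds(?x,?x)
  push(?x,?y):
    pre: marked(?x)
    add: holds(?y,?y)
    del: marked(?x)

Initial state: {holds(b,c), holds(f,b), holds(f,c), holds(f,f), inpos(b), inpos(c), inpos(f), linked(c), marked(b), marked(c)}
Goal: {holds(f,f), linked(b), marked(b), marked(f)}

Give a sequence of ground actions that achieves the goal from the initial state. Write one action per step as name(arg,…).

tag(f,c); push(c,b); bind(b)

1. tag(f,c)  →  {holds(b,c), holds(c,c), holds(f,b), holds(f,c), holds(f,f), inpos(b), inpos(c), marked(b), marked(c), marked(f)}
2. push(c,b)  →  {holds(b,b), holds(b,c), holds(c,c), holds(f,b), holds(f,c), holds(f,f), inpos(b), inpos(c), marked(b), marked(f)}
3. bind(b)  →  {holds(b,c), holds(c,c), holds(f,b), holds(f,c), holds(f,f), inpos(b), inpos(c), linked(b), marked(b), marked(f)}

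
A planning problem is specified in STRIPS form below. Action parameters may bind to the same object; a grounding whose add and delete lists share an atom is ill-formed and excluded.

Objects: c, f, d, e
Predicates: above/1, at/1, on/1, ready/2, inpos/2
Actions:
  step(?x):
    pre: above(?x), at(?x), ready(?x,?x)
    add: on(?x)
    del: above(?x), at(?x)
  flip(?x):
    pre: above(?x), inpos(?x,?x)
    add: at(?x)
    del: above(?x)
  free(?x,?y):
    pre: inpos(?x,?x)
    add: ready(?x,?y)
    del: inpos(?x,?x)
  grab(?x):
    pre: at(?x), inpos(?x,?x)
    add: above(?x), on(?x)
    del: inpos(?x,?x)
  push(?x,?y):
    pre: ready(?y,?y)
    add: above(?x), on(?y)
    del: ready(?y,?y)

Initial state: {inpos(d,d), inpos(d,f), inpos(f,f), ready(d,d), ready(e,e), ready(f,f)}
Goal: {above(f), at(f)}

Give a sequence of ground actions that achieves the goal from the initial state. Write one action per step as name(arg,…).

push(f,f); flip(f); grab(f)

1. push(f,f)  →  {above(f), inpos(d,d), inpos(d,f), inpos(f,f), on(f), ready(d,d), ready(e,e)}
2. flip(f)  →  {at(f), inpos(d,d), inpos(d,f), inpos(f,f), on(f), ready(d,d), ready(e,e)}
3. grab(f)  →  {above(f), at(f), inpos(d,d), inpos(d,f), on(f), ready(d,d), ready(e,e)}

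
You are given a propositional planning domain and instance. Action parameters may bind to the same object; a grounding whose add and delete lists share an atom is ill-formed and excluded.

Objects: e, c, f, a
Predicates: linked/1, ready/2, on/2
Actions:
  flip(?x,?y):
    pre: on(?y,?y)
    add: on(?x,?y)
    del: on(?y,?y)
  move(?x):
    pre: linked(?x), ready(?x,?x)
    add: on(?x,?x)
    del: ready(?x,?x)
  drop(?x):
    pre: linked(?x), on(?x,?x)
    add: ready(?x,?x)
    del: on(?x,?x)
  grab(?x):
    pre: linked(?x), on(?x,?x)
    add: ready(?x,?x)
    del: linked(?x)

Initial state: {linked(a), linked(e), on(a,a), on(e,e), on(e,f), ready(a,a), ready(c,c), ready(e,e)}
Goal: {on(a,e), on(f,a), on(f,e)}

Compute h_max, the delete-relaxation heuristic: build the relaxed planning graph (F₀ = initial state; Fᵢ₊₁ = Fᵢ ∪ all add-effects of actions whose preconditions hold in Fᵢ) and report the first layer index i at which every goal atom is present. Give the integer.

F0 = init (8 atoms)
F1 = F0 ∪ {on(a,e), on(c,a), on(c,e), on(e,a), on(f,a), on(f,e)}  (14 atoms)
goal ⊆ F1  ⇒  h_max = 1

1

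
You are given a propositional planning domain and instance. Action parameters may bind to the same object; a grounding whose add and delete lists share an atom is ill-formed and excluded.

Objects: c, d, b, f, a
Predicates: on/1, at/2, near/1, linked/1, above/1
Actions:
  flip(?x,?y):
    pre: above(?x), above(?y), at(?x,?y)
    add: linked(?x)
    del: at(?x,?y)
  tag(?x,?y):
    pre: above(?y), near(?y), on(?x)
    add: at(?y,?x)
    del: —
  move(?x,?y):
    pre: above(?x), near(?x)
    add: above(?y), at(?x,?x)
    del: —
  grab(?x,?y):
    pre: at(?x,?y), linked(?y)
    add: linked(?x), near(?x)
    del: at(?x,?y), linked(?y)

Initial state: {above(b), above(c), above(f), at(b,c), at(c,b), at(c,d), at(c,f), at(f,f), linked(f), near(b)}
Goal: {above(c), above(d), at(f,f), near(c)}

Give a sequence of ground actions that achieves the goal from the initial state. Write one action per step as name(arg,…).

1. move(b,d)  →  {above(b), above(c), above(d), above(f), at(b,b), at(b,c), at(c,b), at(c,d), at(c,f), at(f,f), linked(f), near(b)}
2. grab(c,f)  →  {above(b), above(c), above(d), above(f), at(b,b), at(b,c), at(c,b), at(c,d), at(f,f), linked(c), near(b), near(c)}

move(b,d); grab(c,f)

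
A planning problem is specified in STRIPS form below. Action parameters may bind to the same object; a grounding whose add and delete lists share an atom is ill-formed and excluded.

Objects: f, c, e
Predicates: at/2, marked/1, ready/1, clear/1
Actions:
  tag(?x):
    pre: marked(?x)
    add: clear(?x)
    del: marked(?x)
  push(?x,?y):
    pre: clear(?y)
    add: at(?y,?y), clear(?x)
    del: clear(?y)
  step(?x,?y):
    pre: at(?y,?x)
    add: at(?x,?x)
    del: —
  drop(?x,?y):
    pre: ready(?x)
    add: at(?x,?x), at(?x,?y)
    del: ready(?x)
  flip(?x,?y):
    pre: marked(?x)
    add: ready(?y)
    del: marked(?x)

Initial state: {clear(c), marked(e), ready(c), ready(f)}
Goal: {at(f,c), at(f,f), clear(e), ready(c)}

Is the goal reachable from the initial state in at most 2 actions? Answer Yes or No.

Yes

1. tag(e)  →  {clear(c), clear(e), ready(c), ready(f)}
2. drop(f,c)  →  {at(f,c), at(f,f), clear(c), clear(e), ready(c)}
optimal plan length = 2; 2 ≤ 2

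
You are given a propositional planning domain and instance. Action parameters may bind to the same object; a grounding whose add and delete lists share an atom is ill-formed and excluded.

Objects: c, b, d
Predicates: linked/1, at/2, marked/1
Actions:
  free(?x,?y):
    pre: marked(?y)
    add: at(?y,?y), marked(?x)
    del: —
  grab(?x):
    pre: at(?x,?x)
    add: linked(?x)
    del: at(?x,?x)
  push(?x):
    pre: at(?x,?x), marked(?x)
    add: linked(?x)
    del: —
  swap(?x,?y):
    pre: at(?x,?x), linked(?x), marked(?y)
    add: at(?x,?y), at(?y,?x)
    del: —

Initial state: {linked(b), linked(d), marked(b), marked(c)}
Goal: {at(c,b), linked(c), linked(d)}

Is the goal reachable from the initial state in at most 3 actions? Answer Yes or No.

Yes

1. free(c,c)  →  {at(c,c), linked(b), linked(d), marked(b), marked(c)}
2. push(c)  →  {at(c,c), linked(b), linked(c), linked(d), marked(b), marked(c)}
3. swap(c,b)  →  {at(b,c), at(c,b), at(c,c), linked(b), linked(c), linked(d), marked(b), marked(c)}
optimal plan length = 3; 3 ≤ 3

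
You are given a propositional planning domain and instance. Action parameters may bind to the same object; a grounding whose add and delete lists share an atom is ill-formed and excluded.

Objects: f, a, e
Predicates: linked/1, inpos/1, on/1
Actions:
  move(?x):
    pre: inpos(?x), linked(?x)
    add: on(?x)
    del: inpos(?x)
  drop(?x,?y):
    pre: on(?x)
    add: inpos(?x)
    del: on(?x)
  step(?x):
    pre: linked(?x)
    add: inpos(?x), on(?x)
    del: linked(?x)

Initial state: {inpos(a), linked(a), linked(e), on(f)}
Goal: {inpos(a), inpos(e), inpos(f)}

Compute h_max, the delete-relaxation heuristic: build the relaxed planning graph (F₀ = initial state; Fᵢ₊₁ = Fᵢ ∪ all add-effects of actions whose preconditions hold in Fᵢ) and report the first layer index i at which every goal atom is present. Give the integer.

F0 = init (4 atoms)
F1 = F0 ∪ {inpos(e), inpos(f), on(a), on(e)}  (8 atoms)
goal ⊆ F1  ⇒  h_max = 1

1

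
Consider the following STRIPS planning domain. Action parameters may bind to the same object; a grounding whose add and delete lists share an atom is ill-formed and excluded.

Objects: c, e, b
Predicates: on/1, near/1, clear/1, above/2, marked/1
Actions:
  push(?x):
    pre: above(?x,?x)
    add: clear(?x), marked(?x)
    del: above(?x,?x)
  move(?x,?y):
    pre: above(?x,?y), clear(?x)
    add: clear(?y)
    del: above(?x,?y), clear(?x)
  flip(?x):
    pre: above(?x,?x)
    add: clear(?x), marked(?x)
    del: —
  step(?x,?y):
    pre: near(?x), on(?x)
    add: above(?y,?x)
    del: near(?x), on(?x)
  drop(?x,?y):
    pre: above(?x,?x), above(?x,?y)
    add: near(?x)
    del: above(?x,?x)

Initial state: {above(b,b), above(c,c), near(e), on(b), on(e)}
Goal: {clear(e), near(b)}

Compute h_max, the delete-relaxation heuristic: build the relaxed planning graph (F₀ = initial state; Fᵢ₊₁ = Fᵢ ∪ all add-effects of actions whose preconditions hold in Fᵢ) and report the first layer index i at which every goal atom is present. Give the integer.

F0 = init (5 atoms)
F1 = F0 ∪ {above(b,e), above(c,e), above(e,e), clear(b), clear(c), marked(b), marked(c), near(b), near(c)}  (14 atoms)
F2 = F1 ∪ {above(c,b), above(e,b), clear(e), marked(e)}  (18 atoms)
goal ⊆ F2  ⇒  h_max = 2

2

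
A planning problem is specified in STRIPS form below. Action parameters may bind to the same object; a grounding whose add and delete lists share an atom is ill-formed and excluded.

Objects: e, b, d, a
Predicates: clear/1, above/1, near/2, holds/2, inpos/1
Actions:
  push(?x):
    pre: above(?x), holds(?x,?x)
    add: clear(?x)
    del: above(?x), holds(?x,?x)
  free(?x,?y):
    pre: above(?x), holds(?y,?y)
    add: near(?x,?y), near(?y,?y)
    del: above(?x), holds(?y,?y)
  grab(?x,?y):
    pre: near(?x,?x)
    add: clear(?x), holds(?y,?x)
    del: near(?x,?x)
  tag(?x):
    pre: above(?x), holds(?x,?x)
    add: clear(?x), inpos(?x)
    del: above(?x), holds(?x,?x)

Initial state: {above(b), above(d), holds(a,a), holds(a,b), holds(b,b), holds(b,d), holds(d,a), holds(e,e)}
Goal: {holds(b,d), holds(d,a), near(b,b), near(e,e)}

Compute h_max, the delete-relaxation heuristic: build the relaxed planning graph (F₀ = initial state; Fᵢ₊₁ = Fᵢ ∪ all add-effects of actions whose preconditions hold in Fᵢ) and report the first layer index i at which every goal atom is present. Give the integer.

1

F0 = init (8 atoms)
F1 = F0 ∪ {clear(b), inpos(b), near(a,a), near(b,a), near(b,b), near(b,e), near(d,a), near(d,b), near(d,e), near(e,e)}  (18 atoms)
goal ⊆ F1  ⇒  h_max = 1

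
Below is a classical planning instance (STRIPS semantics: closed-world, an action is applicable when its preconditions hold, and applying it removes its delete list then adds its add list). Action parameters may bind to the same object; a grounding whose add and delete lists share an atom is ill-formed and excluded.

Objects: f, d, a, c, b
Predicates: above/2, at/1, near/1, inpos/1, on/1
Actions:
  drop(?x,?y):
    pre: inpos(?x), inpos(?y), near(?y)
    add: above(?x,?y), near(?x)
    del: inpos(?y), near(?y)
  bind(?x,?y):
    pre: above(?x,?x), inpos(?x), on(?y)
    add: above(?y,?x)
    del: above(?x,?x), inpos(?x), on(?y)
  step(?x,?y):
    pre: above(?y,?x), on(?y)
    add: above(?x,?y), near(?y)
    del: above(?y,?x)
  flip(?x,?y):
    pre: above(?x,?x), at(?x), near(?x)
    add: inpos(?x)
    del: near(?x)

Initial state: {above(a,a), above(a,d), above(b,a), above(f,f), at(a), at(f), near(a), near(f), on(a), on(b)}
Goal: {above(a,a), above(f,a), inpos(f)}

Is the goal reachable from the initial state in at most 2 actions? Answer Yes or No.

1. flip(f,f)  →  {above(a,a), above(a,d), above(b,a), above(f,f), at(a), at(f), inpos(f), near(a), on(a), on(b)}
2. flip(a,f)  →  {above(a,a), above(a,d), above(b,a), above(f,f), at(a), at(f), inpos(a), inpos(f), on(a), on(b)}
3. step(d,a)  →  {above(a,a), above(b,a), above(d,a), above(f,f), at(a), at(f), inpos(a), inpos(f), near(a), on(a), on(b)}
4. drop(f,a)  →  {above(a,a), above(b,a), above(d,a), above(f,a), above(f,f), at(a), at(f), inpos(f), near(f), on(a), on(b)}
optimal plan length = 4; 4 > 2

No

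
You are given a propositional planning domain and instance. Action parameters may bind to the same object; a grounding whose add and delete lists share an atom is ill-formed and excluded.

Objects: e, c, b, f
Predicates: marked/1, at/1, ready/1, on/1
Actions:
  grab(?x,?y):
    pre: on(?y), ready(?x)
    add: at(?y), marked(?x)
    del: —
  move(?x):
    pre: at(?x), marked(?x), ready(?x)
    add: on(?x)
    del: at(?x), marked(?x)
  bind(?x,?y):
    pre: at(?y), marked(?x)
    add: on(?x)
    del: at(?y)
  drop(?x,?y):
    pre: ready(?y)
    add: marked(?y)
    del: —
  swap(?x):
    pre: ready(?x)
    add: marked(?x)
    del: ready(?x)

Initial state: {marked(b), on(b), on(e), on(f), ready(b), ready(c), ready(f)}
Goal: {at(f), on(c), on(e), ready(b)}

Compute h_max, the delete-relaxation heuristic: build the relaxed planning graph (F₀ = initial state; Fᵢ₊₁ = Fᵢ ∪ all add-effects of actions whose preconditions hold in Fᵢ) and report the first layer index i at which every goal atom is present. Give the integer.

2

F0 = init (7 atoms)
F1 = F0 ∪ {at(b), at(e), at(f), marked(c), marked(f)}  (12 atoms)
F2 = F1 ∪ {on(c)}  (13 atoms)
goal ⊆ F2  ⇒  h_max = 2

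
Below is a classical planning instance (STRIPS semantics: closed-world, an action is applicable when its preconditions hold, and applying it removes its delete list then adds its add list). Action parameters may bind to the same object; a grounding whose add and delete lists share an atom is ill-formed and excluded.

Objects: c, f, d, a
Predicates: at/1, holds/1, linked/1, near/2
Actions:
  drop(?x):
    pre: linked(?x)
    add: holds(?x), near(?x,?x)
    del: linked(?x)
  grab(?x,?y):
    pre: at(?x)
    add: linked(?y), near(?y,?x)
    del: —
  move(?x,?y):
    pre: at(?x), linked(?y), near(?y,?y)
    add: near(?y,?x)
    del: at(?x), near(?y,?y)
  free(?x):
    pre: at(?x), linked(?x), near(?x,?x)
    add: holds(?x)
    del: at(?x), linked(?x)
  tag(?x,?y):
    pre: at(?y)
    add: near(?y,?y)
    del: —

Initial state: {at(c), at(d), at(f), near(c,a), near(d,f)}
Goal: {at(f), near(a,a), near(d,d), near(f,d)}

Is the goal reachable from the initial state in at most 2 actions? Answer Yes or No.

No

1. grab(c,a)  →  {at(c), at(d), at(f), linked(a), near(a,c), near(c,a), near(d,f)}
2. drop(a)  →  {at(c), at(d), at(f), holds(a), near(a,a), near(a,c), near(c,a), near(d,f)}
3. grab(d,f)  →  {at(c), at(d), at(f), holds(a), linked(f), near(a,a), near(a,c), near(c,a), near(d,f), near(f,d)}
4. grab(d,d)  →  {at(c), at(d), at(f), holds(a), linked(d), linked(f), near(a,a), near(a,c), near(c,a), near(d,d), near(d,f), near(f,d)}
optimal plan length = 4; 4 > 2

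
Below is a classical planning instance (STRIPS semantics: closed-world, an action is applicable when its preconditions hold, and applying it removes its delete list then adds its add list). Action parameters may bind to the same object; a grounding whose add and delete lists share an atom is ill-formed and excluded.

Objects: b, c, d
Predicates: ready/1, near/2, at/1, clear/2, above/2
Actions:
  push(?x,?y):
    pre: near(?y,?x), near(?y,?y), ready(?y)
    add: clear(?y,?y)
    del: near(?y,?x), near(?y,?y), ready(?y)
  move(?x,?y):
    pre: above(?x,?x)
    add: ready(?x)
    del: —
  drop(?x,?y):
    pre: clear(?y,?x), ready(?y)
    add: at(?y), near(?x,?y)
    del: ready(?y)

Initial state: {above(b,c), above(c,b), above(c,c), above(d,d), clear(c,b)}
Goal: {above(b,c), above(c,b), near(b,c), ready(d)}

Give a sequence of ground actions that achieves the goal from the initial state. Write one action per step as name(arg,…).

1. move(c,b)  →  {above(b,c), above(c,b), above(c,c), above(d,d), clear(c,b), ready(c)}
2. move(d,b)  →  {above(b,c), above(c,b), above(c,c), above(d,d), clear(c,b), ready(c), ready(d)}
3. drop(b,c)  →  {above(b,c), above(c,b), above(c,c), above(d,d), at(c), clear(c,b), near(b,c), ready(d)}

move(c,b); move(d,b); drop(b,c)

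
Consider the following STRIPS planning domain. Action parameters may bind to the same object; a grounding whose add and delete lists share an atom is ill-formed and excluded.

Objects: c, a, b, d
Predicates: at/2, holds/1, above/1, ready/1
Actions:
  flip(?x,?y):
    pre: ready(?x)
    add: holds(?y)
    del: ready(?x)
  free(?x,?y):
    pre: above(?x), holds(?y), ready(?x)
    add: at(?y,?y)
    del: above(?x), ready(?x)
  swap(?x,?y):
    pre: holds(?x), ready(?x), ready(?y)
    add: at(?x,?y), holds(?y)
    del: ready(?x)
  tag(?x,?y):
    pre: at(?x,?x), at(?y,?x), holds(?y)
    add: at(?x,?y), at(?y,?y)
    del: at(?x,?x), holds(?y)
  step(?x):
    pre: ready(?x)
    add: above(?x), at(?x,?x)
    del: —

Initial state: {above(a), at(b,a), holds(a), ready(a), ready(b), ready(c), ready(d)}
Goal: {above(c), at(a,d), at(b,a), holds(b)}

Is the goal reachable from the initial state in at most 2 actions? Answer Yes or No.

1. flip(b,b)  →  {above(a), at(b,a), holds(a), holds(b), ready(a), ready(c), ready(d)}
2. swap(a,d)  →  {above(a), at(a,d), at(b,a), holds(a), holds(b), holds(d), ready(c), ready(d)}
3. step(c)  →  {above(a), above(c), at(a,d), at(b,a), at(c,c), holds(a), holds(b), holds(d), ready(c), ready(d)}
optimal plan length = 3; 3 > 2

No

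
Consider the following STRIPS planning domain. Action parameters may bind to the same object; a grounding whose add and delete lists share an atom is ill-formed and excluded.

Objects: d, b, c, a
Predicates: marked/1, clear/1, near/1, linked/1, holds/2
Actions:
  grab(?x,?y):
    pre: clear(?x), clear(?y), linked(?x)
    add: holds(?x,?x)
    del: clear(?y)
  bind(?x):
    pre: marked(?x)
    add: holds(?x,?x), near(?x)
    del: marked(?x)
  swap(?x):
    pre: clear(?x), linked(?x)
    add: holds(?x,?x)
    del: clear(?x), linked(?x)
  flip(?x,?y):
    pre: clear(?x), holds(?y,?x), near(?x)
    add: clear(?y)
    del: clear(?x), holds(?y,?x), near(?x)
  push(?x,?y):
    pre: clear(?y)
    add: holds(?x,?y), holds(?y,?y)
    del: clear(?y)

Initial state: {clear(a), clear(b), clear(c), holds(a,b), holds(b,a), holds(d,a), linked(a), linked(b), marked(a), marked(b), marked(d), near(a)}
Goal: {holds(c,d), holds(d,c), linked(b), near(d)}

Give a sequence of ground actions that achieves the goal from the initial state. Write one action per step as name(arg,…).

1. bind(d)  →  {clear(a), clear(b), clear(c), holds(a,b), holds(b,a), holds(d,a), holds(d,d), linked(a), linked(b), marked(a), marked(b), near(a), near(d)}
2. flip(a,d)  →  {clear(b), clear(c), clear(d), holds(a,b), holds(b,a), holds(d,d), linked(a), linked(b), marked(a), marked(b), near(d)}
3. push(d,c)  →  {clear(b), clear(d), holds(a,b), holds(b,a), holds(c,c), holds(d,c), holds(d,d), linked(a), linked(b), marked(a), marked(b), near(d)}
4. push(c,d)  →  {clear(b), holds(a,b), holds(b,a), holds(c,c), holds(c,d), holds(d,c), holds(d,d), linked(a), linked(b), marked(a), marked(b), near(d)}

bind(d); flip(a,d); push(d,c); push(c,d)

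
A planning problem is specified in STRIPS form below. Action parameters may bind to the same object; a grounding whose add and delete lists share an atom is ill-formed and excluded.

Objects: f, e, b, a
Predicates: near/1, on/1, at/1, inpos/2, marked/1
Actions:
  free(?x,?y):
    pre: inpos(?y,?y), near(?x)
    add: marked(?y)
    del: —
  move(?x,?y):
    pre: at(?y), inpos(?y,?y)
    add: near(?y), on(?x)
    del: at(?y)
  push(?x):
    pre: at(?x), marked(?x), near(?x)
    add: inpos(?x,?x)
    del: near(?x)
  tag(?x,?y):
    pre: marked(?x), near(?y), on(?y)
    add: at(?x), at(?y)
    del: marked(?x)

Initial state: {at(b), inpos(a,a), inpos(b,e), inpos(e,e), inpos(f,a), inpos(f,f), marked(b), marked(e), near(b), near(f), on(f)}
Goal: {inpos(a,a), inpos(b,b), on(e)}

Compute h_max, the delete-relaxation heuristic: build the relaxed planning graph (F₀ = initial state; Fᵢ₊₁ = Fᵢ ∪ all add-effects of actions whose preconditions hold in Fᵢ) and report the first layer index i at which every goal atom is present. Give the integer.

F0 = init (11 atoms)
F1 = F0 ∪ {at(e), at(f), inpos(b,b), marked(a), marked(f)}  (16 atoms)
F2 = F1 ∪ {at(a), near(e), on(a), on(b), on(e)}  (21 atoms)
goal ⊆ F2  ⇒  h_max = 2

2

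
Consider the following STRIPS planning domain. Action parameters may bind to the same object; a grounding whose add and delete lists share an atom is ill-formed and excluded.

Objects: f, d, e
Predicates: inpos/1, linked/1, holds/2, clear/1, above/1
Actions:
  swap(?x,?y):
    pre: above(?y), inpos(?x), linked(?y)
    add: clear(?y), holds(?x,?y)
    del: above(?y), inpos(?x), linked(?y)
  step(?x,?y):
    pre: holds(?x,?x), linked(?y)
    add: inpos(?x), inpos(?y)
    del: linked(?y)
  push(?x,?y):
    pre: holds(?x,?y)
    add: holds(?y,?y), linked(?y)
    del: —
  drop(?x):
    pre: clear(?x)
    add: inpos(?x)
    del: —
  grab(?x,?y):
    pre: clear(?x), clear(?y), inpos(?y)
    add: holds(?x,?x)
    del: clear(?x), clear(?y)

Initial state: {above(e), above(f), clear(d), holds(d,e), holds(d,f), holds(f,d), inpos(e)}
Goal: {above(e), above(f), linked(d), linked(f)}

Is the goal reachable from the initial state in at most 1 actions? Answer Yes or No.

1. push(f,d)  →  {above(e), above(f), clear(d), holds(d,d), holds(d,e), holds(d,f), holds(f,d), inpos(e), linked(d)}
2. push(d,f)  →  {above(e), above(f), clear(d), holds(d,d), holds(d,e), holds(d,f), holds(f,d), holds(f,f), inpos(e), linked(d), linked(f)}
optimal plan length = 2; 2 > 1

No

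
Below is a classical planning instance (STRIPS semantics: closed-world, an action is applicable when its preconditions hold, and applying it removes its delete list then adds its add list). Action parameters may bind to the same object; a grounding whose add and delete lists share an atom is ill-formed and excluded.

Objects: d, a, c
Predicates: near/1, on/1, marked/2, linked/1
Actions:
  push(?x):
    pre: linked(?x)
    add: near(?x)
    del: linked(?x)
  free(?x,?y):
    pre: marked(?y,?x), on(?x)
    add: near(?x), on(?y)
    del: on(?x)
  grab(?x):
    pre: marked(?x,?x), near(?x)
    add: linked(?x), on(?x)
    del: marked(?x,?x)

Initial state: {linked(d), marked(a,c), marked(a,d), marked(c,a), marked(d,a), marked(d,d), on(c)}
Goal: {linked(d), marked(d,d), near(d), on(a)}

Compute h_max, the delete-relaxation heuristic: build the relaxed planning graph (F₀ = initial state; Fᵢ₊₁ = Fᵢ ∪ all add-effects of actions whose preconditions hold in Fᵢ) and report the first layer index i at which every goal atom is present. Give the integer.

F0 = init (7 atoms)
F1 = F0 ∪ {near(c), near(d), on(a)}  (10 atoms)
goal ⊆ F1  ⇒  h_max = 1

1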